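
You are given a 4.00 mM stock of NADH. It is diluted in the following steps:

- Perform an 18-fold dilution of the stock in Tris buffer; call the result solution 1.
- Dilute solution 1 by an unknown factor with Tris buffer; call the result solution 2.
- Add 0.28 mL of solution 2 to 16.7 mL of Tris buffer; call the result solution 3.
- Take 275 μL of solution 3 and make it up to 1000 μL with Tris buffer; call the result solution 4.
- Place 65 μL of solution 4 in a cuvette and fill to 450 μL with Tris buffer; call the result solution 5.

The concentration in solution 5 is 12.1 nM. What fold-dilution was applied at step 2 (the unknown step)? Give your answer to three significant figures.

Step 1: 18-fold → factor 18
Step 2: unknown factor x
Step 3: 0.28 mL + 16.7 mL = 16.98 mL total → factor 16.98/0.28 = 60.643
Step 4: 275 μL brought to 1000 μL → factor 1000/275 = 3.6364
Step 5: 65 μL brought to 450 μL → factor 450/65 = 6.9231
Product of known-step factors = 27480
Overall factor = 4.00 mM / (12.1 nM) = 3.3058 × 10^5
x = 3.3058 × 10^5 / 27480 = 12.0

12.0-fold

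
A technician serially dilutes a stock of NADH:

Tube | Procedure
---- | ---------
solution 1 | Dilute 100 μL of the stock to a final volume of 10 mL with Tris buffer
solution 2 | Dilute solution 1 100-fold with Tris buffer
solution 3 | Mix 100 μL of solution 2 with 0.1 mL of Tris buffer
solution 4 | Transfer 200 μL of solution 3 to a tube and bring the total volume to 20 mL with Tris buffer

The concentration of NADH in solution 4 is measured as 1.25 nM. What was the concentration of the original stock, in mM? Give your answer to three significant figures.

Step 1: 100 μL brought to 10 mL → factor 10000/100 = 100
Step 2: 100-fold → factor 100
Step 3: 100 μL + 0.1 mL = 200 μL total → factor 200/100 = 2
Step 4: 200 μL brought to 20 mL → factor 20000/200 = 100
Overall dilution factor = 100 × 100 × 2 × 100 = 2 × 10^6
Stock = 1.25 nM × 2 × 10^6 = 2.500 × 10^6 nM = 2.50 mM

2.50 mM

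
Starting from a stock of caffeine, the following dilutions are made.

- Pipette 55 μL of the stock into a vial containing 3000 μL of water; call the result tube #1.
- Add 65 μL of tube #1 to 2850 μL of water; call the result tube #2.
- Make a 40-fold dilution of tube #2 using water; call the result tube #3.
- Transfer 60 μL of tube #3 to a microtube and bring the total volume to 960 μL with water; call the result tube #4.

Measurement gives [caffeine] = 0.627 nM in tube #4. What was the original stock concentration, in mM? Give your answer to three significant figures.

1.00 mM

Step 1: 55 μL + 3000 μL = 3055 μL total → factor 3055/55 = 55.545
Step 2: 65 μL + 2850 μL = 2915 μL total → factor 2915/65 = 44.846
Step 3: 40-fold → factor 40
Step 4: 60 μL brought to 960 μL → factor 960/60 = 16
Overall dilution factor = 55.545 × 44.846 × 40 × 16 = 1.5942 × 10^6
Stock = 0.627 nM × 1.5942 × 10^6 = 9.996 × 10^5 nM = 1.00 mM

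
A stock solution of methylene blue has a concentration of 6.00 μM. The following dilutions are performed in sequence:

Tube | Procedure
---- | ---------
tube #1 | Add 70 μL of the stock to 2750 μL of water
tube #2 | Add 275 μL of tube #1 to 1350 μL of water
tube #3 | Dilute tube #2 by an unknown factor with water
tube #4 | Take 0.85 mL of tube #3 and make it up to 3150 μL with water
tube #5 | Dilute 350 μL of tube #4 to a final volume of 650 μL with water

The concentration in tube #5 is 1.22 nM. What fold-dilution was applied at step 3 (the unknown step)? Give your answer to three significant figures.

Step 1: 70 μL + 2750 μL = 2820 μL total → factor 2820/70 = 40.286
Step 2: 275 μL + 1350 μL = 1625 μL total → factor 1625/275 = 5.9091
Step 3: unknown factor x
Step 4: 0.85 mL brought to 3150 μL → factor 3.15/0.85 = 3.7059
Step 5: 350 μL brought to 650 μL → factor 650/350 = 1.8571
Product of known-step factors = 1638.4
Overall factor = 6.00 μM / (1.22 nM) = 4918
x = 4918 / 1638.4 = 3.00

3.00-fold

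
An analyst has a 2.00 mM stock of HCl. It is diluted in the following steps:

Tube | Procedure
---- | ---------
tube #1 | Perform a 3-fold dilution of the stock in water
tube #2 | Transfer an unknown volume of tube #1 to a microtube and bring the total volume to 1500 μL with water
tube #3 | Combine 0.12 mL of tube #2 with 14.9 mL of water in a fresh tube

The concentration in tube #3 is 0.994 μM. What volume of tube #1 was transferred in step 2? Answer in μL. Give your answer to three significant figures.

280 μL

Step 1: 3-fold → factor 3
Step 2: v brought to 1500 μL → factor = 1500 μL/v
Step 3: 0.12 mL + 14.9 mL = 15.02 mL total → factor 15.02/0.12 = 125.17
Product of known-step factors = 375.5
Overall factor = 2.00 mM / (0.994 μM) = 2012.1
Step-2 factor = 2012.1 / 375.5 = 5.3584
v = 1500 μL / 5.3584 = 280 μL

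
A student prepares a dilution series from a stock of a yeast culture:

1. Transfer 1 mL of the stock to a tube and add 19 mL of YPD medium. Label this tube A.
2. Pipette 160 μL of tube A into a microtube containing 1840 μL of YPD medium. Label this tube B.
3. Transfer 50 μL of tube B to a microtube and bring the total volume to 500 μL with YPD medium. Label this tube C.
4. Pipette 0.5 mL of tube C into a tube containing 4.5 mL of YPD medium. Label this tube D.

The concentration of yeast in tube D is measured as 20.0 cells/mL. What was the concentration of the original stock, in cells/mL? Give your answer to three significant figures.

Step 1: 1 mL + 19 mL = 20 mL total → factor 20/1 = 20
Step 2: 160 μL + 1840 μL = 2000 μL total → factor 2000/160 = 12.5
Step 3: 50 μL brought to 500 μL → factor 500/50 = 10
Step 4: 0.5 mL + 4.5 mL = 5 mL total → factor 5/0.5 = 10
Overall dilution factor = 20 × 12.5 × 10 × 10 = 25000
Stock = 20.0 cells/mL × 25000 = 5.00 × 10^5 cells/mL

5.00 × 10^5 cells/mL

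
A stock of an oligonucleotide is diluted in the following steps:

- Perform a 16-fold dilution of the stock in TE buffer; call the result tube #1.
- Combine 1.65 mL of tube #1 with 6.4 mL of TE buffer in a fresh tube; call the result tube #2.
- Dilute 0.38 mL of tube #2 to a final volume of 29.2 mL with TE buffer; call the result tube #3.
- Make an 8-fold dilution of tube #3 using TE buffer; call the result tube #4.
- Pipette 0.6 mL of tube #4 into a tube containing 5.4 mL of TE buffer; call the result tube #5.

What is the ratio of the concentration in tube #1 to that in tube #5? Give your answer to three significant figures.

Step 1: 16-fold → factor 16
Step 2: 1.65 mL + 6.4 mL = 8.05 mL total → factor 8.05/1.65 = 4.8788
Step 3: 0.38 mL brought to 29.2 mL → factor 29.2/0.38 = 76.842
Step 4: 8-fold → factor 8
Step 5: 0.6 mL + 5.4 mL = 6 mL total → factor 6/0.6 = 10
Dilution factor to tube #1 = 16; to tube #5 = 4.7987 × 10^5
[tube #1]/[tube #5] = (factor to tube #5)/(factor to tube #1) = 4.7987 × 10^5/16 = 3.00 × 10^4

3.00 × 10^4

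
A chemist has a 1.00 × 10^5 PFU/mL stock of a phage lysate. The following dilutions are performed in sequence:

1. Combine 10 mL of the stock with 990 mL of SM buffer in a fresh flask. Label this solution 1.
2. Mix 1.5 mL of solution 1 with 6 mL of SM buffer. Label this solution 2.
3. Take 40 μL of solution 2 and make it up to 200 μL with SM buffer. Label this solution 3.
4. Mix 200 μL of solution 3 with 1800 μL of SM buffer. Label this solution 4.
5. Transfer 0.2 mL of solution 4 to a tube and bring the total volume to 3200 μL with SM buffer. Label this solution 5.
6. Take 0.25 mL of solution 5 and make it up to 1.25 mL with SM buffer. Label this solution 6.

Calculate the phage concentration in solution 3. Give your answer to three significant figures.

40.0 PFU/mL

Step 1: 10 mL + 990 mL = 1000 mL total → factor 1000/10 = 100
Step 2: 1.5 mL + 6 mL = 7.5 mL total → factor 7.5/1.5 = 5
Step 3: 40 μL brought to 200 μL → factor 200/40 = 5
Dilution factor through solution 3 = 100 × 5 × 5 = 2500
[solution 3] = 1.00 × 10^5 PFU/mL / 2500 = 40.0 PFU/mL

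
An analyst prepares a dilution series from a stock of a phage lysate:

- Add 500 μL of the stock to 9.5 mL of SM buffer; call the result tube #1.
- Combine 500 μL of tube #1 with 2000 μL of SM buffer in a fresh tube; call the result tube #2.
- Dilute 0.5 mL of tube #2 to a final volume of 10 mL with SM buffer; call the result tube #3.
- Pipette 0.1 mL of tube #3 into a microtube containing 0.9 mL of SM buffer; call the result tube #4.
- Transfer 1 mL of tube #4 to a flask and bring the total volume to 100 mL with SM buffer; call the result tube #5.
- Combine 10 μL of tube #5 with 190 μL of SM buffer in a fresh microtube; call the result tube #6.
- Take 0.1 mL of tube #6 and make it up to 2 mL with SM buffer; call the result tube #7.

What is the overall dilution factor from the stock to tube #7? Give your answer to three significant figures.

Step 1: 500 μL + 9.5 mL = 10000 μL total → factor 10000/500 = 20
Step 2: 500 μL + 2000 μL = 2500 μL total → factor 2500/500 = 5
Step 3: 0.5 mL brought to 10 mL → factor 10/0.5 = 20
Step 4: 0.1 mL + 0.9 mL = 1 mL total → factor 1/0.1 = 10
Step 5: 1 mL brought to 100 mL → factor 100/1 = 100
Step 6: 10 μL + 190 μL = 200 μL total → factor 200/10 = 20
Step 7: 0.1 mL brought to 2 mL → factor 2/0.1 = 20
Overall dilution factor = 20 × 5 × 20 × 10 × 100 × 20 × 20 = 8 × 10^8

8.00 × 10^8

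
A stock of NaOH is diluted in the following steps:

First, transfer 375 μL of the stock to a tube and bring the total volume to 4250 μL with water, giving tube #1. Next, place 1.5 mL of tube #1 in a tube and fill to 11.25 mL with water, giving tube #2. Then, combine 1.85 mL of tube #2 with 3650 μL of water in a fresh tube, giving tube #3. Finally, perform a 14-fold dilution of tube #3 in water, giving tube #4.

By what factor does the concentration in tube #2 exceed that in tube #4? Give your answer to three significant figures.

41.6

Step 1: 375 μL brought to 4250 μL → factor 4250/375 = 11.333
Step 2: 1.5 mL brought to 11.25 mL → factor 11.25/1.5 = 7.5
Step 3: 1.85 mL + 3650 μL = 5.5 mL total → factor 5.5/1.85 = 2.973
Step 4: 14-fold → factor 14
Dilution factor to tube #2 = 85; to tube #4 = 3537.8
[tube #2]/[tube #4] = (factor to tube #4)/(factor to tube #2) = 3537.8/85 = 41.6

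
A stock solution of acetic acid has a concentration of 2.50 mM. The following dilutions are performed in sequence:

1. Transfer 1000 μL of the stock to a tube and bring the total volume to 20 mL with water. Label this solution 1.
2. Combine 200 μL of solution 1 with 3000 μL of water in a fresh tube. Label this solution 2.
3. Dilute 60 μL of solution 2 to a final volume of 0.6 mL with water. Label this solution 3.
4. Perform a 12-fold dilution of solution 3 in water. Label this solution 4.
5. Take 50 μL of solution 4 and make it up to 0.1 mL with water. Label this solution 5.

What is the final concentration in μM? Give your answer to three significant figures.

0.0326 μM

Step 1: 1000 μL brought to 20 mL → factor 20000/1000 = 20
Step 2: 200 μL + 3000 μL = 3200 μL total → factor 3200/200 = 16
Step 3: 60 μL brought to 0.6 mL → factor 600/60 = 10
Step 4: 12-fold → factor 12
Step 5: 50 μL brought to 0.1 mL → factor 100/50 = 2
Overall dilution factor = 20 × 16 × 10 × 12 × 2 = 76800
Final = 2.50 mM / 76800 = 3.255 × 10^-5 mM = 0.0326 μM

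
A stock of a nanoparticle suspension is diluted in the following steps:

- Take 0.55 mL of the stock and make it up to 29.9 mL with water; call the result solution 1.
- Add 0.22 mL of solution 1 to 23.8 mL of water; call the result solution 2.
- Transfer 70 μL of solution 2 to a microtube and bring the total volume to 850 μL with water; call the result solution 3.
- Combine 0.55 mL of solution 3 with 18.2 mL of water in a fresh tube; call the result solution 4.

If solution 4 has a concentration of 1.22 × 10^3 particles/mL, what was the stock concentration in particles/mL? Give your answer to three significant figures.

Step 1: 0.55 mL brought to 29.9 mL → factor 29.9/0.55 = 54.364
Step 2: 0.22 mL + 23.8 mL = 24.02 mL total → factor 24.02/0.22 = 109.18
Step 3: 70 μL brought to 850 μL → factor 850/70 = 12.143
Step 4: 0.55 mL + 18.2 mL = 18.75 mL total → factor 18.75/0.55 = 34.091
Overall dilution factor = 54.364 × 109.18 × 12.143 × 34.091 = 2.4571 × 10^6
Stock = 1.22 × 10^3 particles/mL × 2.4571 × 10^6 = 3.00 × 10^9 particles/mL

3.00 × 10^9 particles/mL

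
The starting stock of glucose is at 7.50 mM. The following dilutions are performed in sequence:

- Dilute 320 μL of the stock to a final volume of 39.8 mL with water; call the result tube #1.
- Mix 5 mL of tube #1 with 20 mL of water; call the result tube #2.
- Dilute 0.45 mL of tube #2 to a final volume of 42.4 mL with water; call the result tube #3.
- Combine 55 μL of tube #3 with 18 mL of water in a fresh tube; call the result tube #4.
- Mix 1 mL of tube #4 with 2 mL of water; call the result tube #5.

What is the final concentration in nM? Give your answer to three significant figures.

Step 1: 320 μL brought to 39.8 mL → factor 39800/320 = 124.38
Step 2: 5 mL + 20 mL = 25 mL total → factor 25/5 = 5
Step 3: 0.45 mL brought to 42.4 mL → factor 42.4/0.45 = 94.222
Step 4: 55 μL + 18 mL = 18055 μL total → factor 18055/55 = 328.27
Step 5: 1 mL + 2 mL = 3 mL total → factor 3/1 = 3
Overall dilution factor = 124.38 × 5 × 94.222 × 328.27 × 3 = 5.7705 × 10^7
Final = 7.50 mM / 5.7705 × 10^7 = 1.300 × 10^-7 mM = 0.130 nM

0.130 nM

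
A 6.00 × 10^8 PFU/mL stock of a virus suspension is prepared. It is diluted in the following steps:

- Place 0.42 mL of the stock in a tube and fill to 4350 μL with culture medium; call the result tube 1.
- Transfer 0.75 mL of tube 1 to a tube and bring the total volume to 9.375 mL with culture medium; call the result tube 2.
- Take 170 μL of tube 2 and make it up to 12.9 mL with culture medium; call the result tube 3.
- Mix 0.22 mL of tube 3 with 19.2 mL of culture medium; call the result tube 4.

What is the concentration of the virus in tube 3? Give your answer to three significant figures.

6.11 × 10^4 PFU/mL

Step 1: 0.42 mL brought to 4350 μL → factor 4.35/0.42 = 10.357
Step 2: 0.75 mL brought to 9.375 mL → factor 9.375/0.75 = 12.5
Step 3: 170 μL brought to 12.9 mL → factor 12900/170 = 75.882
Dilution factor through tube 3 = 10.357 × 12.5 × 75.882 = 9824.1
[tube 3] = 6.00 × 10^8 PFU/mL / 9824.1 = 6.11 × 10^4 PFU/mL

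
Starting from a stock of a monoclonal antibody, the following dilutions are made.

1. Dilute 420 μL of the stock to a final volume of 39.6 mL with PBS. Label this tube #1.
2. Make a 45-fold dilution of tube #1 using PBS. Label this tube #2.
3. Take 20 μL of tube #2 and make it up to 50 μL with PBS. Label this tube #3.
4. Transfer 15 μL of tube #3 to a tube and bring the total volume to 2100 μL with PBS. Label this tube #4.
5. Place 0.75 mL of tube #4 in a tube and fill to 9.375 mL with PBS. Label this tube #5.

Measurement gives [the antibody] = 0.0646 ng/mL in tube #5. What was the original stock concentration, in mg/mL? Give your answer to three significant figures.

1.20 mg/mL

Step 1: 420 μL brought to 39.6 mL → factor 39600/420 = 94.286
Step 2: 45-fold → factor 45
Step 3: 20 μL brought to 50 μL → factor 50/20 = 2.5
Step 4: 15 μL brought to 2100 μL → factor 2100/15 = 140
Step 5: 0.75 mL brought to 9.375 mL → factor 9.375/0.75 = 12.5
Overall dilution factor = 94.286 × 45 × 2.5 × 140 × 12.5 = 1.8562 × 10^7
Stock = 0.0646 ng/mL × 1.8562 × 10^7 = 1.199 × 10^6 ng/mL = 1.20 mg/mL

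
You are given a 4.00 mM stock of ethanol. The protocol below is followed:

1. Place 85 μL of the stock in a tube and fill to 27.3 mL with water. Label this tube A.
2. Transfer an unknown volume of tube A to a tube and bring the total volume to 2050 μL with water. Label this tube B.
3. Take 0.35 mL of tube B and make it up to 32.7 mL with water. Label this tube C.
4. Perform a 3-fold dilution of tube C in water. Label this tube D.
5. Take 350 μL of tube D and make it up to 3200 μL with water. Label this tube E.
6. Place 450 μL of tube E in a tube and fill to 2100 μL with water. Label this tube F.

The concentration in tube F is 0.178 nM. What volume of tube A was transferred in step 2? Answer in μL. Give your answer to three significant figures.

Step 1: 85 μL brought to 27.3 mL → factor 27300/85 = 321.18
Step 2: v brought to 2050 μL → factor = 2050 μL/v
Step 3: 0.35 mL brought to 32.7 mL → factor 32.7/0.35 = 93.429
Step 4: 3-fold → factor 3
Step 5: 350 μL brought to 3200 μL → factor 3200/350 = 9.1429
Step 6: 450 μL brought to 2100 μL → factor 2100/450 = 4.6667
Product of known-step factors = 3.8409 × 10^6
Overall factor = 4.00 mM / (0.178 nM) = 2.2472 × 10^7
Step-2 factor = 2.2472 × 10^7 / 3.8409 × 10^6 = 5.8507
v = 2050 μL / 5.8507 = 350 μL

350 μL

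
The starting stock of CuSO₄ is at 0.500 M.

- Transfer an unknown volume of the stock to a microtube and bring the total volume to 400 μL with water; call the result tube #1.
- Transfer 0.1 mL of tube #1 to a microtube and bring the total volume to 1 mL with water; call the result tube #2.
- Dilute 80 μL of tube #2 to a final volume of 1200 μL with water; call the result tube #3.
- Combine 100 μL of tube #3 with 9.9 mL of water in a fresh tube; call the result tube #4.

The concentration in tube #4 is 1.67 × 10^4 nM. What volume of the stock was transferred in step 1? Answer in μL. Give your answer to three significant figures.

Step 1: v brought to 400 μL → factor = 400 μL/v
Step 2: 0.1 mL brought to 1 mL → factor 1/0.1 = 10
Step 3: 80 μL brought to 1200 μL → factor 1200/80 = 15
Step 4: 100 μL + 9.9 mL = 10000 μL total → factor 10000/100 = 100
Product of known-step factors = 15000
Overall factor = 0.500 M / (1.67 × 10^4 nM) = 29940
Step-1 factor = 29940 / 15000 = 1.996
v = 400 μL / 1.996 = 200 μL

200 μL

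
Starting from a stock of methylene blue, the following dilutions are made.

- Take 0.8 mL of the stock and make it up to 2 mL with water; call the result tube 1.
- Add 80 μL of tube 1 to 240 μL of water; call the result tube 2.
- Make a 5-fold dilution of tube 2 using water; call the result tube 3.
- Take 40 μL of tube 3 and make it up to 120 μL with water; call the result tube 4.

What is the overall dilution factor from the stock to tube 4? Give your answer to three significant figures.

Step 1: 0.8 mL brought to 2 mL → factor 2/0.8 = 2.5
Step 2: 80 μL + 240 μL = 320 μL total → factor 320/80 = 4
Step 3: 5-fold → factor 5
Step 4: 40 μL brought to 120 μL → factor 120/40 = 3
Overall dilution factor = 2.5 × 4 × 5 × 3 = 150

150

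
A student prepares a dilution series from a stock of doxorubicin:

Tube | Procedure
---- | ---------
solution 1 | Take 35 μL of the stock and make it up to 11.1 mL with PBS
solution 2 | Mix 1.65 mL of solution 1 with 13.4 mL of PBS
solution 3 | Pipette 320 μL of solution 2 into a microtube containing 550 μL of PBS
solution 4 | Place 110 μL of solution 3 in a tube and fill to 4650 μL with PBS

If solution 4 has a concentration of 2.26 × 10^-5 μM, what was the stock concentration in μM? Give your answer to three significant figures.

7.51 μM

Step 1: 35 μL brought to 11.1 mL → factor 11100/35 = 317.14
Step 2: 1.65 mL + 13.4 mL = 15.05 mL total → factor 15.05/1.65 = 9.1212
Step 3: 320 μL + 550 μL = 870 μL total → factor 870/320 = 2.7188
Step 4: 110 μL brought to 4650 μL → factor 4650/110 = 42.273
Overall dilution factor = 317.14 × 9.1212 × 2.7188 × 42.273 = 3.3246 × 10^5
Stock = 2.26 × 10^-5 μM × 3.3246 × 10^5 = 7.51 μM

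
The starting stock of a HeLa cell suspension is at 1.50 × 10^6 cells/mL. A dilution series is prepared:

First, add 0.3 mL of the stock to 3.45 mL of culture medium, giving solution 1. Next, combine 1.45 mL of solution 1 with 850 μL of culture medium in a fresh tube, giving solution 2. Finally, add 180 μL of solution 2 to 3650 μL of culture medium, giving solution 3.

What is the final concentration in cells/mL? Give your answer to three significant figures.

Step 1: 0.3 mL + 3.45 mL = 3.75 mL total → factor 3.75/0.3 = 12.5
Step 2: 1.45 mL + 850 μL = 2.3 mL total → factor 2.3/1.45 = 1.5862
Step 3: 180 μL + 3650 μL = 3830 μL total → factor 3830/180 = 21.278
Overall dilution factor = 12.5 × 1.5862 × 21.278 = 421.89
Final = 1.50 × 10^6 cells/mL / 421.89 = 3.56 × 10^3 cells/mL

3.56 × 10^3 cells/mL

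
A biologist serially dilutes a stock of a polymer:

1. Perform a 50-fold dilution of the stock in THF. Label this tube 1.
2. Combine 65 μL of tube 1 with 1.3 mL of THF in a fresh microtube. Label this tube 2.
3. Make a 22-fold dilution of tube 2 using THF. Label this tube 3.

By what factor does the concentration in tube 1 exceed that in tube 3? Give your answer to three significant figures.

462

Step 1: 50-fold → factor 50
Step 2: 65 μL + 1.3 mL = 1365 μL total → factor 1365/65 = 21
Step 3: 22-fold → factor 22
Dilution factor to tube 1 = 50; to tube 3 = 23100
[tube 1]/[tube 3] = (factor to tube 3)/(factor to tube 1) = 23100/50 = 462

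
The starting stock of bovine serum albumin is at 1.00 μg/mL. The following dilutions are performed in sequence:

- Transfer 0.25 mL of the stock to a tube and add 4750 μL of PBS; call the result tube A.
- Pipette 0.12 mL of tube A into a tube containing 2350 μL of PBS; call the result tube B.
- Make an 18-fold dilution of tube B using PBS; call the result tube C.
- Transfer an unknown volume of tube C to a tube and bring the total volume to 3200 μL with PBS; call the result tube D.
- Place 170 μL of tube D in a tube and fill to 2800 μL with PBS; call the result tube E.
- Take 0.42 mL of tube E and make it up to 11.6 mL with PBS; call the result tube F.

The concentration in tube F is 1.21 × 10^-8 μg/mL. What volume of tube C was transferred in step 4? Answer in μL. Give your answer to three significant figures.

Step 1: 0.25 mL + 4750 μL = 5 mL total → factor 5/0.25 = 20
Step 2: 0.12 mL + 2350 μL = 2.47 mL total → factor 2.47/0.12 = 20.583
Step 3: 18-fold → factor 18
Step 4: v brought to 3200 μL → factor = 3200 μL/v
Step 5: 170 μL brought to 2800 μL → factor 2800/170 = 16.471
Step 6: 0.42 mL brought to 11.6 mL → factor 11.6/0.42 = 27.619
Product of known-step factors = 3.3708 × 10^6
Overall factor = 1.00 μg/mL / (1.21 × 10^-8 μg/mL) = 8.2645 × 10^7
Step-4 factor = 8.2645 × 10^7 / 3.3708 × 10^6 = 24.518
v = 3200 μL / 24.518 = 131 μL

131 μL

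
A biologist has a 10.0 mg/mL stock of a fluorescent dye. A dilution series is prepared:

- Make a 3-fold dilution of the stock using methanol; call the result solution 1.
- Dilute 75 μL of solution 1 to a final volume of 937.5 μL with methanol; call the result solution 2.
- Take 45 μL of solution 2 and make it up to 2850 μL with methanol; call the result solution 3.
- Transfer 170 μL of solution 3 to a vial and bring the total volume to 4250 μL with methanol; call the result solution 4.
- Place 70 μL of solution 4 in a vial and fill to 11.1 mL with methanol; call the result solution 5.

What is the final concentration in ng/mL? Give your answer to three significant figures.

1.06 ng/mL

Step 1: 3-fold → factor 3
Step 2: 75 μL brought to 937.5 μL → factor 937.5/75 = 12.5
Step 3: 45 μL brought to 2850 μL → factor 2850/45 = 63.333
Step 4: 170 μL brought to 4250 μL → factor 4250/170 = 25
Step 5: 70 μL brought to 11.1 mL → factor 11100/70 = 158.57
Overall dilution factor = 3 × 12.5 × 63.333 × 25 × 158.57 = 9.4152 × 10^6
Final = 10.0 mg/mL / 9.4152 × 10^6 = 1.062 × 10^-6 mg/mL = 1.06 ng/mL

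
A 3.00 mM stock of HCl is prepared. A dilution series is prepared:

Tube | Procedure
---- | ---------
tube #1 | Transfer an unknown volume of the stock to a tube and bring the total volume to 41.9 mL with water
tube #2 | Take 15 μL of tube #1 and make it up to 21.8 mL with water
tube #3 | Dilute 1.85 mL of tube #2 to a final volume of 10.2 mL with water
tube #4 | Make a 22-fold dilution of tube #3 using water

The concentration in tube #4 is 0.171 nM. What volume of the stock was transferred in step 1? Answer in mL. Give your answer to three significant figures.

0.421 mL

Step 1: v brought to 41.9 mL → factor = 41.9 mL/v
Step 2: 15 μL brought to 21.8 mL → factor 21800/15 = 1453.3
Step 3: 1.85 mL brought to 10.2 mL → factor 10.2/1.85 = 5.5135
Step 4: 22-fold → factor 22
Product of known-step factors = 1.7629 × 10^5
Overall factor = 3.00 mM / (0.171 nM) = 1.7544 × 10^7
Step-1 factor = 1.7544 × 10^7 / 1.7629 × 10^5 = 99.52
v = 41.9 mL / 99.52 = 0.421 mL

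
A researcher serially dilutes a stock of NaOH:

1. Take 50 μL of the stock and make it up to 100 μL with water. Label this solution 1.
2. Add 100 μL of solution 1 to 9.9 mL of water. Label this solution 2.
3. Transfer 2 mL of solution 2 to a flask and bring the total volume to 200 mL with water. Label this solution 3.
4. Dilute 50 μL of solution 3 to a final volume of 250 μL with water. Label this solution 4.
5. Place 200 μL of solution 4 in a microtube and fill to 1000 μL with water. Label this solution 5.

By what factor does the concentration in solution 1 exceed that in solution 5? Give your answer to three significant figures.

Step 1: 50 μL brought to 100 μL → factor 100/50 = 2
Step 2: 100 μL + 9.9 mL = 10000 μL total → factor 10000/100 = 100
Step 3: 2 mL brought to 200 mL → factor 200/2 = 100
Step 4: 50 μL brought to 250 μL → factor 250/50 = 5
Step 5: 200 μL brought to 1000 μL → factor 1000/200 = 5
Dilution factor to solution 1 = 2; to solution 5 = 5 × 10^5
[solution 1]/[solution 5] = (factor to solution 5)/(factor to solution 1) = 5 × 10^5/2 = 2.50 × 10^5

2.50 × 10^5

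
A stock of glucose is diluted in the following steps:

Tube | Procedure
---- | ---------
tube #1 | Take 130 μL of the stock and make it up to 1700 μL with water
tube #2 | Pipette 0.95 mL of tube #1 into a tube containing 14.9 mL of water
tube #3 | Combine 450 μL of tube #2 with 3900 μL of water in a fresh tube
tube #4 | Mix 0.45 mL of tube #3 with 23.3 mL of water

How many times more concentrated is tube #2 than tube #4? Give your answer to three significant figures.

Step 1: 130 μL brought to 1700 μL → factor 1700/130 = 13.077
Step 2: 0.95 mL + 14.9 mL = 15.85 mL total → factor 15.85/0.95 = 16.684
Step 3: 450 μL + 3900 μL = 4350 μL total → factor 4350/450 = 9.6667
Step 4: 0.45 mL + 23.3 mL = 23.75 mL total → factor 23.75/0.45 = 52.778
Dilution factor to tube #2 = 218.18; to tube #4 = 1.1131 × 10^5
[tube #2]/[tube #4] = (factor to tube #4)/(factor to tube #2) = 1.1131 × 10^5/218.18 = 510

510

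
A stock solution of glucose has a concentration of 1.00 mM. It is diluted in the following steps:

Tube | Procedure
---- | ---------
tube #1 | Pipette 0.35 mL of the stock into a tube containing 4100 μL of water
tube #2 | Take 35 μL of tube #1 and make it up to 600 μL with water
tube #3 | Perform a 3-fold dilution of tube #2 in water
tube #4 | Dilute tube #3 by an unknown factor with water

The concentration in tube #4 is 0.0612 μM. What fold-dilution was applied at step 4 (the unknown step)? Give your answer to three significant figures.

Step 1: 0.35 mL + 4100 μL = 4.45 mL total → factor 4.45/0.35 = 12.714
Step 2: 35 μL brought to 600 μL → factor 600/35 = 17.143
Step 3: 3-fold → factor 3
Step 4: unknown factor x
Product of known-step factors = 653.88
Overall factor = 1.00 mM / (0.0612 μM) = 16340
x = 16340 / 653.88 = 25.0

25.0-fold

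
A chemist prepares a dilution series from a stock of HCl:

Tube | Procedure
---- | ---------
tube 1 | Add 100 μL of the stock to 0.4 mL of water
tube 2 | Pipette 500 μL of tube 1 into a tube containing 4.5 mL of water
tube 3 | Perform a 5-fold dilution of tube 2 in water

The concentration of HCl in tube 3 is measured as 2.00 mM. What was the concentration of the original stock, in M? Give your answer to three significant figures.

0.500 M

Step 1: 100 μL + 0.4 mL = 500 μL total → factor 500/100 = 5
Step 2: 500 μL + 4.5 mL = 5000 μL total → factor 5000/500 = 10
Step 3: 5-fold → factor 5
Overall dilution factor = 5 × 10 × 5 = 250
Stock = 2.00 mM × 250 = 500.0 mM = 0.500 M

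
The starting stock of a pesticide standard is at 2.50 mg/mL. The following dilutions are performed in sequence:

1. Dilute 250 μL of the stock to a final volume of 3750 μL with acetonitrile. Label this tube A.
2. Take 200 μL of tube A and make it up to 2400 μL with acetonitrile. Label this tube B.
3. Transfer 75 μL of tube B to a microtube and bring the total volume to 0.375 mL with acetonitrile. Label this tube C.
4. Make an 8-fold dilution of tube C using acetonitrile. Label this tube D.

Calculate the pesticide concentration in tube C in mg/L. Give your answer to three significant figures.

2.78 mg/L

Step 1: 250 μL brought to 3750 μL → factor 3750/250 = 15
Step 2: 200 μL brought to 2400 μL → factor 2400/200 = 12
Step 3: 75 μL brought to 0.375 mL → factor 375/75 = 5
Dilution factor through tube C = 15 × 12 × 5 = 900
[tube C] = 2.50 mg/mL / 900 = 0.002778 mg/mL = 2.78 mg/L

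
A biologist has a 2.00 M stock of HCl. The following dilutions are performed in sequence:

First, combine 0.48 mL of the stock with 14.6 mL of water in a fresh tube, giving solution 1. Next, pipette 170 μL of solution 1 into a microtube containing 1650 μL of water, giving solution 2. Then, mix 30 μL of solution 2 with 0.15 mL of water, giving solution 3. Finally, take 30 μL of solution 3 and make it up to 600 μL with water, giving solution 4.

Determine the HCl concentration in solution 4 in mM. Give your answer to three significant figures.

0.0496 mM

Step 1: 0.48 mL + 14.6 mL = 15.08 mL total → factor 15.08/0.48 = 31.417
Step 2: 170 μL + 1650 μL = 1820 μL total → factor 1820/170 = 10.706
Step 3: 30 μL + 0.15 mL = 180 μL total → factor 180/30 = 6
Step 4: 30 μL brought to 600 μL → factor 600/30 = 20
Overall dilution factor = 31.417 × 10.706 × 6 × 20 = 40361
Final = 2.00 M / 40361 = 4.955 × 10^-5 M = 0.0496 mM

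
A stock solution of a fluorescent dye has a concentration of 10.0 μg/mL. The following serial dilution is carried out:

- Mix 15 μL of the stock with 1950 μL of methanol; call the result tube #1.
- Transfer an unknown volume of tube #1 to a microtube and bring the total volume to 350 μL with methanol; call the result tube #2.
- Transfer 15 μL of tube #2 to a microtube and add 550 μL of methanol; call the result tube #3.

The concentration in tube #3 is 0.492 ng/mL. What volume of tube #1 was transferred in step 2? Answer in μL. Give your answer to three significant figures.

Step 1: 15 μL + 1950 μL = 1965 μL total → factor 1965/15 = 131
Step 2: v brought to 350 μL → factor = 350 μL/v
Step 3: 15 μL + 550 μL = 565 μL total → factor 565/15 = 37.667
Product of known-step factors = 4934.3
Overall factor = 10.0 μg/mL / (0.492 ng/mL) = 20325
Step-2 factor = 20325 / 4934.3 = 4.1191
v = 350 μL / 4.1191 = 85.0 μL

85.0 μL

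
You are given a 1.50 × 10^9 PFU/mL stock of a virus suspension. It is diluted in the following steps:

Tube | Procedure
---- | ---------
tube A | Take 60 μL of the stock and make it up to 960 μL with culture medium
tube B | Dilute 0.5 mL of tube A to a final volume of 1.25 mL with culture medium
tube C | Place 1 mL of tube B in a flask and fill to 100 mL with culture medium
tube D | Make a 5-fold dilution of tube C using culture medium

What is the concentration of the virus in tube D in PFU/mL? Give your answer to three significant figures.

7.50 × 10^4 PFU/mL

Step 1: 60 μL brought to 960 μL → factor 960/60 = 16
Step 2: 0.5 mL brought to 1.25 mL → factor 1.25/0.5 = 2.5
Step 3: 1 mL brought to 100 mL → factor 100/1 = 100
Step 4: 5-fold → factor 5
Overall dilution factor = 16 × 2.5 × 100 × 5 = 20000
Final = 1.50 × 10^9 PFU/mL / 20000 = 7.50 × 10^4 PFU/mL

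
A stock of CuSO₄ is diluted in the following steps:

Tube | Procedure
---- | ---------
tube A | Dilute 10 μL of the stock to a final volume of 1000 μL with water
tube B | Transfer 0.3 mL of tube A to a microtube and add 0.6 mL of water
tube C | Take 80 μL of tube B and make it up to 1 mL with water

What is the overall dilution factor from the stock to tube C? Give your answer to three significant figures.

Step 1: 10 μL brought to 1000 μL → factor 1000/10 = 100
Step 2: 0.3 mL + 0.6 mL = 0.9 mL total → factor 0.9/0.3 = 3
Step 3: 80 μL brought to 1 mL → factor 1000/80 = 12.5
Overall dilution factor = 100 × 3 × 12.5 = 3750

3.75 × 10^3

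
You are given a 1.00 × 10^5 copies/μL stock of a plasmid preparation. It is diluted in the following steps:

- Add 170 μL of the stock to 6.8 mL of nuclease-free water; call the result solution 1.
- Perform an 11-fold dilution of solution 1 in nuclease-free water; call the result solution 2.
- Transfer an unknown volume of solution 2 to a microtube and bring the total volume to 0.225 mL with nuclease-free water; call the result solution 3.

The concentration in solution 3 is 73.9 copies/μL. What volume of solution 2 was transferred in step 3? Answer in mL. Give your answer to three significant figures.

0.0750 mL

Step 1: 170 μL + 6.8 mL = 6970 μL total → factor 6970/170 = 41
Step 2: 11-fold → factor 11
Step 3: v brought to 0.225 mL → factor = 0.225 mL/v
Product of known-step factors = 451
Overall factor = 1.00 × 10^5 copies/μL / (73.9 copies/μL) = 1353.2
Step-3 factor = 1353.2 / 451 = 3.0004
v = 0.225 mL / 3.0004 = 0.0750 mL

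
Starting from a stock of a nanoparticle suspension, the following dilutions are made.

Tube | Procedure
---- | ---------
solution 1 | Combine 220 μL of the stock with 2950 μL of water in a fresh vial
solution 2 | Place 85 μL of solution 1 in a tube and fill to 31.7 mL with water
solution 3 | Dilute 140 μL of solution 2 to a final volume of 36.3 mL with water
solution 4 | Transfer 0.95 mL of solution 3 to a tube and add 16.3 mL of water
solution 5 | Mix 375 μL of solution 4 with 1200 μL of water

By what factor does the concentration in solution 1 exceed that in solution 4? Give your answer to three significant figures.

Step 1: 220 μL + 2950 μL = 3170 μL total → factor 3170/220 = 14.409
Step 2: 85 μL brought to 31.7 mL → factor 31700/85 = 372.94
Step 3: 140 μL brought to 36.3 mL → factor 36300/140 = 259.29
Step 4: 0.95 mL + 16.3 mL = 17.25 mL total → factor 17.25/0.95 = 18.158
Dilution factor to solution 1 = 14.409; to solution 4 = 2.53 × 10^7
[solution 1]/[solution 4] = (factor to solution 4)/(factor to solution 1) = 2.53 × 10^7/14.409 = 1.76 × 10^6

1.76 × 10^6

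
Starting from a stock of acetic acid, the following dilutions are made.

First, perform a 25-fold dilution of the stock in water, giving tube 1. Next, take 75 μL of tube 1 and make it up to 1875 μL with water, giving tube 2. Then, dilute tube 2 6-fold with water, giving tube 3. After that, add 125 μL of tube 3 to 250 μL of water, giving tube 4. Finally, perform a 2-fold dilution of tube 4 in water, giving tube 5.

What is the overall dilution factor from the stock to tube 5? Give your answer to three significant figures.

Step 1: 25-fold → factor 25
Step 2: 75 μL brought to 1875 μL → factor 1875/75 = 25
Step 3: 6-fold → factor 6
Step 4: 125 μL + 250 μL = 375 μL total → factor 375/125 = 3
Step 5: 2-fold → factor 2
Overall dilution factor = 25 × 25 × 6 × 3 × 2 = 22500

2.25 × 10^4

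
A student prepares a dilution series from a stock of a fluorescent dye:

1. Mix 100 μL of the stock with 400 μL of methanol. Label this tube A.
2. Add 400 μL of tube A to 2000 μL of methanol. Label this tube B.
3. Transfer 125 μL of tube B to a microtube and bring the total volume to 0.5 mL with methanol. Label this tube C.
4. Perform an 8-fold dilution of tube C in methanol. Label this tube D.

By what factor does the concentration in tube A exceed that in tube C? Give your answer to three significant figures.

Step 1: 100 μL + 400 μL = 500 μL total → factor 500/100 = 5
Step 2: 400 μL + 2000 μL = 2400 μL total → factor 2400/400 = 6
Step 3: 125 μL brought to 0.5 mL → factor 500/125 = 4
Dilution factor to tube A = 5; to tube C = 120
[tube A]/[tube C] = (factor to tube C)/(factor to tube A) = 120/5 = 24.0

24.0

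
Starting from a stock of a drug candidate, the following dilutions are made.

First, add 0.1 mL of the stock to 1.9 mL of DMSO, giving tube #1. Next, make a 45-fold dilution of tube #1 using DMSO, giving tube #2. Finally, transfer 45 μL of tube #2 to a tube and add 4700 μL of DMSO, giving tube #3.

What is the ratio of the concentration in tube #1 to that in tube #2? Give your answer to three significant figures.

Step 1: 0.1 mL + 1.9 mL = 2 mL total → factor 2/0.1 = 20
Step 2: 45-fold → factor 45
Dilution factor to tube #1 = 20; to tube #2 = 900
[tube #1]/[tube #2] = (factor to tube #2)/(factor to tube #1) = 900/20 = 45.0

45.0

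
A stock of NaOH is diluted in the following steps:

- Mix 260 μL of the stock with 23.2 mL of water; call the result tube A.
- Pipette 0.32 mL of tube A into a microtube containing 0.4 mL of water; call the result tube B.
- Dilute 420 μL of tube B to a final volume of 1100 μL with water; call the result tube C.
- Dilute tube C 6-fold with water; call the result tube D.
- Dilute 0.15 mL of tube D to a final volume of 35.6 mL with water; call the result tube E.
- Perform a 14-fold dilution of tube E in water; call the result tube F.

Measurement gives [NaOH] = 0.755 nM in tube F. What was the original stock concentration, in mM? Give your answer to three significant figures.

Step 1: 260 μL + 23.2 mL = 23460 μL total → factor 23460/260 = 90.231
Step 2: 0.32 mL + 0.4 mL = 0.72 mL total → factor 0.72/0.32 = 2.25
Step 3: 420 μL brought to 1100 μL → factor 1100/420 = 2.619
Step 4: 6-fold → factor 6
Step 5: 0.15 mL brought to 35.6 mL → factor 35.6/0.15 = 237.33
Step 6: 14-fold → factor 14
Overall dilution factor = 90.231 × 2.25 × 2.619 × 6 × 237.33 × 14 = 1.06 × 10^7
Stock = 0.755 nM × 1.06 × 10^7 = 8.003 × 10^6 nM = 8.00 mM

8.00 mM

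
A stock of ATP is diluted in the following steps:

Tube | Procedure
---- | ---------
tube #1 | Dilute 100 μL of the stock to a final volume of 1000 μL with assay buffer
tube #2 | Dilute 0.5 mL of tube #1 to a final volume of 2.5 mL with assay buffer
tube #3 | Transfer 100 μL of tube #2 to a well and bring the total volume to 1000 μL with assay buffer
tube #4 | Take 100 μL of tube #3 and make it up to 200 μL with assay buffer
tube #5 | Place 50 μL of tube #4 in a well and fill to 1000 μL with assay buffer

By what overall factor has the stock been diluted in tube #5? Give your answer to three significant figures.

2.00 × 10^4

Step 1: 100 μL brought to 1000 μL → factor 1000/100 = 10
Step 2: 0.5 mL brought to 2.5 mL → factor 2.5/0.5 = 5
Step 3: 100 μL brought to 1000 μL → factor 1000/100 = 10
Step 4: 100 μL brought to 200 μL → factor 200/100 = 2
Step 5: 50 μL brought to 1000 μL → factor 1000/50 = 20
Overall dilution factor = 10 × 5 × 10 × 2 × 20 = 20000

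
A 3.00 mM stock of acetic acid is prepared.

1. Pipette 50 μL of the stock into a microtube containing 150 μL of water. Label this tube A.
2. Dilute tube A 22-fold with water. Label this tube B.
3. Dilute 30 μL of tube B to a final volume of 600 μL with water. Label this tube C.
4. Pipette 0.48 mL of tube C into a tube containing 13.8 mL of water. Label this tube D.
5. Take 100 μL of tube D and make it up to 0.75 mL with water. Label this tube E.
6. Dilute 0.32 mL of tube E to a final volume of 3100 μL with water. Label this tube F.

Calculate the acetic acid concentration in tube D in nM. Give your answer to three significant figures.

Step 1: 50 μL + 150 μL = 200 μL total → factor 200/50 = 4
Step 2: 22-fold → factor 22
Step 3: 30 μL brought to 600 μL → factor 600/30 = 20
Step 4: 0.48 mL + 13.8 mL = 14.28 mL total → factor 14.28/0.48 = 29.75
Dilution factor through tube D = 4 × 22 × 20 × 29.75 = 52360
[tube D] = 3.00 mM / 52360 = 5.730 × 10^-5 mM = 57.3 nM

57.3 nM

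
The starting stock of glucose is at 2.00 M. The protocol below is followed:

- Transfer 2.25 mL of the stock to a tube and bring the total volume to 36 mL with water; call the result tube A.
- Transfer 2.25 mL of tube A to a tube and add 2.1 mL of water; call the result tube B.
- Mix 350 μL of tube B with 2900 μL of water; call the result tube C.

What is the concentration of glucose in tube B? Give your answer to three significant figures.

0.0647 M

Step 1: 2.25 mL brought to 36 mL → factor 36/2.25 = 16
Step 2: 2.25 mL + 2.1 mL = 4.35 mL total → factor 4.35/2.25 = 1.9333
Dilution factor through tube B = 16 × 1.9333 = 30.933
[tube B] = 2.00 M / 30.933 = 0.0647 M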